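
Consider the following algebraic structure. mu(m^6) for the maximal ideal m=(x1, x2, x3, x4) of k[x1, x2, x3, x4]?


Graded Nakayama: mu(m^d) = dim_k (m^d/m^(d+1)) = #degree-6 monomials in 4 vars
C(n+d-1,d)=C(9,6)=84


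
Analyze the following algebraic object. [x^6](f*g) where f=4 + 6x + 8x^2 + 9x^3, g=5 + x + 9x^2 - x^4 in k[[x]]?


[x^6] = sum a_i*b_j, i+j=6
  8*-1=-8
Sum=-8


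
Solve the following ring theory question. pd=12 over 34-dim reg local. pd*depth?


pd+depth=34
depth=34-12=22
pd*depth=12*22=264


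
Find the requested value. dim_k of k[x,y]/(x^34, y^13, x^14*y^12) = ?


k[x,y]/I, I = (x^34, y^13, x^14*y^12)
Rect: 34x13=442. Corner: (34-14)x(13-12)=20.
dim = 442-20 = 422


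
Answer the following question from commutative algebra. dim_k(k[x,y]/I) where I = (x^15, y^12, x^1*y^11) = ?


k[x,y]/I, I = (x^15, y^12, x^1*y^11)
Rect: 15x12=180. Corner: (15-1)x(12-11)=14.
dim = 180-14 = 166


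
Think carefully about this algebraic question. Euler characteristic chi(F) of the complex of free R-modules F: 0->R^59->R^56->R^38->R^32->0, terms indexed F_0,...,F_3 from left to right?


chi = sum (-1)^i * rank:
(-1)^0*59=59
(-1)^1*56=-56
(-1)^2*38=38
(-1)^3*32=-32
chi=9


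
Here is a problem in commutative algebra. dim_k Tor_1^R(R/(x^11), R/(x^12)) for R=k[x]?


Tor_1(R/I,R/J)=(I cap J)/IJ=(x^12)/(x^23)
dim=23-12=min(11,12)=11


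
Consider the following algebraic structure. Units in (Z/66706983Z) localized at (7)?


Local ring = Z/823543Z.
phi(823543) = 7^6*(7-1) = 705894


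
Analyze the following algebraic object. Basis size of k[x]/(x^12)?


Basis: 1,x,...,x^11
dim=12


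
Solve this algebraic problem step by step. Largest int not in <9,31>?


gcd(9,31)=1 => F=ab-a-b=9*31-9-31=279-40=239


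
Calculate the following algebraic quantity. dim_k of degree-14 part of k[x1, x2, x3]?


C(d+n-1,n-1)=C(16,2)=120


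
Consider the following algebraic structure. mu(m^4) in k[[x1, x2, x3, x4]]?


C(n+d-1,d)=C(7,4)=35


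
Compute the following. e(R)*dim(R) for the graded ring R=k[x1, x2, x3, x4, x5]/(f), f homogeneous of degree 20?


e(R)=deg(f)=20, dim(R)=5-1=4
e*dim=20*4=80


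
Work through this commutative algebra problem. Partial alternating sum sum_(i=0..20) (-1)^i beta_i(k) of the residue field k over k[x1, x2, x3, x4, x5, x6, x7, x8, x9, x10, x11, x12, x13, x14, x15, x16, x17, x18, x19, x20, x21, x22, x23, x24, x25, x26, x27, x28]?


Koszul resolution: beta_i(k)=C(n,i), n=28
sum_(i=0..p) (-1)^i C(n,i) = (-1)^p C(n-1,p)
(-1)^20*C(27,20) = (-1)^20*888030 = 888030


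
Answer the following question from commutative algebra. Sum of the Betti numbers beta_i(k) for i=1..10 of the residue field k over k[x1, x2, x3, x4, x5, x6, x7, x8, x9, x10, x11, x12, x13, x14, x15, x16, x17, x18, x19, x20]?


Koszul resolution: beta_i(k)=C(n,i), n=20
C(20,1)=20, C(20,2)=190, C(20,3)=1140, C(20,4)=4845, C(20,5)=15504, C(20,6)=38760, C(20,7)=77520, C(20,8)=125970, C(20,9)=167960, C(20,10)=184756
Sum=616665


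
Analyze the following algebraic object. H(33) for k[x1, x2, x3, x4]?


C(d+n-1,n-1)=C(36,3)=7140


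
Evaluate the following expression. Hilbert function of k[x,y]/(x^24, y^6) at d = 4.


k[x,y], I = (x^24, y^6), d = 4
Need i < 24 and d-i < 6.
Range: 0 <= i <= 4.
H(4) = 5


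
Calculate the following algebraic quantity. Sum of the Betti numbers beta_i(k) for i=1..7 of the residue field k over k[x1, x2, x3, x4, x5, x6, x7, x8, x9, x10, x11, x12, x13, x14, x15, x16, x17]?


Koszul resolution: beta_i(k)=C(n,i), n=17
C(17,1)=17, C(17,2)=136, C(17,3)=680, C(17,4)=2380, C(17,5)=6188, C(17,6)=12376, C(17,7)=19448
Sum=41225


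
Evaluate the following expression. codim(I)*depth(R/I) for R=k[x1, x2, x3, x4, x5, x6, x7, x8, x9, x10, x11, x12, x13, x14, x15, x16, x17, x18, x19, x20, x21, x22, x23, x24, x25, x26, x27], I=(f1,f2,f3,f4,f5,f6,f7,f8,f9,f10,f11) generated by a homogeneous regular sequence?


codim=11, depth=dim(R/I)=27-11=16
Product=11*16=176


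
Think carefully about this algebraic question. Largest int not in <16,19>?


gcd(16,19)=1 => F=ab-a-b=16*19-16-19=304-35=269


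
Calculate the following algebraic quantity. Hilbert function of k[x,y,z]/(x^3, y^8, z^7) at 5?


Need i<3, j<8, k<7 with i+j+k=5.
For each i, j ranges over max(0,5-i-6)..min(7,5-i):
  i=0: j in [0,5] -> 6
  i=1: j in [0,4] -> 5
  i=2: j in [0,3] -> 4
H(5) = 6+5+4 = 15


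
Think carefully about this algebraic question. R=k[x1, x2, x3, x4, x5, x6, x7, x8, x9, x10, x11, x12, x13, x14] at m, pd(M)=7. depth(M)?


pd+depth=depth(R)=14
depth=14-7=7


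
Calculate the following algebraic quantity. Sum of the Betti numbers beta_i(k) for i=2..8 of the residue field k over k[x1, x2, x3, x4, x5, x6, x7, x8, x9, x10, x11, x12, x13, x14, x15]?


Koszul resolution: beta_i(k)=C(n,i), n=15
C(15,2)=105, C(15,3)=455, C(15,4)=1365, C(15,5)=3003, C(15,6)=5005, C(15,7)=6435, C(15,8)=6435
Sum=22803


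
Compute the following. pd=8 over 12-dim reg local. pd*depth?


pd+depth=12
depth=12-8=4
pd*depth=8*4=32


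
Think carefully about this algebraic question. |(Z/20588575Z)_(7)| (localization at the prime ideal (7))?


7-primary part: 20588575=7^7*25
Size=7^7=823543


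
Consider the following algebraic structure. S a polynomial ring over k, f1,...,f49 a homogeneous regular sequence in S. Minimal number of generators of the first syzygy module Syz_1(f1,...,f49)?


Regular sequence => Koszul complex is the minimal free resolution.
Syz_1 minimally generated by Koszul relations f_i*e_j - f_j*e_i (i<j): mu(Syz_1) = beta_2 = C(m,2) = m(m-1)/2
m=49
49*48/2 = 1176


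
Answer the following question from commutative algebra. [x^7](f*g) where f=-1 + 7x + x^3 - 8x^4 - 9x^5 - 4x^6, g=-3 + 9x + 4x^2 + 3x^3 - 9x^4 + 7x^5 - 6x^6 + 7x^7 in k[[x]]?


[x^7] = sum a_i*b_j, i+j=7
  -1*7=-7
  7*-6=-42
  1*-9=-9
  -8*3=-24
  -9*4=-36
  -4*9=-36
Sum=-154


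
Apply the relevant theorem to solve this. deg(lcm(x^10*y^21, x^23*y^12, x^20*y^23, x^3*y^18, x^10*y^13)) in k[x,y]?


lcm = componentwise max:
x: max(10,23,20,3,10)=23
y: max(21,12,23,18,13)=23
Total=23+23=46


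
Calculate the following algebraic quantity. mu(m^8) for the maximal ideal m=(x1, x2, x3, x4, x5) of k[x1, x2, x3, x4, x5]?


Graded Nakayama: mu(m^d) = dim_k (m^d/m^(d+1)) = #degree-8 monomials in 5 vars
C(n+d-1,d)=C(12,8)=495


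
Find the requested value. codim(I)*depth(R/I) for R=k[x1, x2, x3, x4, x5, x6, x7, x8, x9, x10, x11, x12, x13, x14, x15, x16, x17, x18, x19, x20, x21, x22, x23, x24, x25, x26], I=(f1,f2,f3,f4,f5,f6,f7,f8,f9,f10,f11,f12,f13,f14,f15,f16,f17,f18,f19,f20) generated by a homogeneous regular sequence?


codim=20, depth=dim(R/I)=26-20=6
Product=20*6=120


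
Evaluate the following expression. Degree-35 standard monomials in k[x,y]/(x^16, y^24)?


k[x,y], I = (x^16, y^24), d = 35
Need i < 16 and d-i < 24.
Range: 12 <= i <= 15.
H(35) = 4


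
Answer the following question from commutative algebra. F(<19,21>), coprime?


gcd(19,21)=1 => F=ab-a-b=19*21-19-21=399-40=359


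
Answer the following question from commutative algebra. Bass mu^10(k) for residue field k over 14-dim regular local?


C(n,i)=C(14,10)=1001


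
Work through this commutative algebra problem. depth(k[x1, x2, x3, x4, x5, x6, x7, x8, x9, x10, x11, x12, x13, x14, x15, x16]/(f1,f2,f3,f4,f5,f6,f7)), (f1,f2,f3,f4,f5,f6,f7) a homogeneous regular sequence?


depth(R)=16
depth(R/I)=16-7=9


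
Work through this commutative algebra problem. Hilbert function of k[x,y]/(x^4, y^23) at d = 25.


k[x,y], I = (x^4, y^23), d = 25
Need i < 4 and d-i < 23.
Range: 3 <= i <= 3.
H(25) = 1


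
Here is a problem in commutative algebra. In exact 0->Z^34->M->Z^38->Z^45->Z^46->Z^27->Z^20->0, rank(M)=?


Alt sum=0:
(-1)^0*34 + (-1)^1*? + (-1)^2*38 + (-1)^3*45 + (-1)^4*46 + (-1)^5*27 + (-1)^6*20=0
rank(M)=66


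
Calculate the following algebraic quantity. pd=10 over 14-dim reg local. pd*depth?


pd+depth=14
depth=14-10=4
pd*depth=10*4=40


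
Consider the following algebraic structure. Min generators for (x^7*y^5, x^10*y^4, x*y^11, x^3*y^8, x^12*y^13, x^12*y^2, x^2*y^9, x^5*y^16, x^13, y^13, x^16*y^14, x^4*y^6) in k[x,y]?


Remove redundant (divisible by others).
x^5*y^16 redundant.
x^12*y^13 redundant.
x^16*y^14 redundant.
Min: x^13, x^12*y^2, x^10*y^4, x^7*y^5, x^4*y^6, x^3*y^8, x^2*y^9, x*y^11, y^13
Count=9


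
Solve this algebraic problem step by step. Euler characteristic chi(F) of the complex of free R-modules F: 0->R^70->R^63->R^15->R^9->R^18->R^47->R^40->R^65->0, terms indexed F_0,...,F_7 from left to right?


chi = sum (-1)^i * rank:
(-1)^0*70=70
(-1)^1*63=-63
(-1)^2*15=15
(-1)^3*9=-9
(-1)^4*18=18
(-1)^5*47=-47
(-1)^6*40=40
(-1)^7*65=-65
chi=-41


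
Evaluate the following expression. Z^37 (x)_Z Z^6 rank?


rank(M(x)N) = rank(M)*rank(N)
37*6 = 222


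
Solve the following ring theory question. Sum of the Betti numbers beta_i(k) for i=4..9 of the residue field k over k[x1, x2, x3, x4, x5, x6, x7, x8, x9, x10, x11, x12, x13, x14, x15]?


Koszul resolution: beta_i(k)=C(n,i), n=15
C(15,4)=1365, C(15,5)=3003, C(15,6)=5005, C(15,7)=6435, C(15,8)=6435, C(15,9)=5005
Sum=27248


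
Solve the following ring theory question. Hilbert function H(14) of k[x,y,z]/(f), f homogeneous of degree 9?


C(16,2)-C(7,2)=120-21=99


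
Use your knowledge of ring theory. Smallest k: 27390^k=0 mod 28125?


27390^k mod 28125:
k=1: 27390
k=2: 5850
k=3: 3375
k=4: 22500
k=5: 0
First zero at k = 5


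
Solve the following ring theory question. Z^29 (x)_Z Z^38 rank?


rank(M(x)N) = rank(M)*rank(N)
29*38 = 1102


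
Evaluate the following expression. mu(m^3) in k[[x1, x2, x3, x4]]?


C(n+d-1,d)=C(6,3)=20


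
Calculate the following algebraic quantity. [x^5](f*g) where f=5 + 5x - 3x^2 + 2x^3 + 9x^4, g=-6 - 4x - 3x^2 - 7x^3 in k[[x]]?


[x^5] = sum a_i*b_j, i+j=5
  -3*-7=21
  2*-3=-6
  9*-4=-36
Sum=-21


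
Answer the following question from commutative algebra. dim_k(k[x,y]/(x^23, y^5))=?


Basis: x^i*y^j, i<23, j<5
23*5=115


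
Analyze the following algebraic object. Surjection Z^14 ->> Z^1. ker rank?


rank(ker) = 14-1 = 13


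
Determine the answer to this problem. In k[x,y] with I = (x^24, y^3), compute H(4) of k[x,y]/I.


k[x,y], I = (x^24, y^3), d = 4
Need i < 24 and d-i < 3.
Range: 2 <= i <= 4.
H(4) = 3


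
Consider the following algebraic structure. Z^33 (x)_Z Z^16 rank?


rank(M(x)N) = rank(M)*rank(N)
33*16 = 528


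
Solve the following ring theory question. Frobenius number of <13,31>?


gcd(13,31)=1 => F=ab-a-b=13*31-13-31=403-44=359


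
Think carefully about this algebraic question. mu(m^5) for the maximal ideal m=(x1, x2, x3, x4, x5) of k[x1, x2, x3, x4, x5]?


Graded Nakayama: mu(m^d) = dim_k (m^d/m^(d+1)) = #degree-5 monomials in 5 vars
C(n+d-1,d)=C(9,5)=126


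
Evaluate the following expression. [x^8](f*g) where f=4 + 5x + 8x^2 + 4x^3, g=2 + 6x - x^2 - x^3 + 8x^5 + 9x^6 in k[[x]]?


[x^8] = sum a_i*b_j, i+j=8
  8*9=72
  4*8=32
Sum=104


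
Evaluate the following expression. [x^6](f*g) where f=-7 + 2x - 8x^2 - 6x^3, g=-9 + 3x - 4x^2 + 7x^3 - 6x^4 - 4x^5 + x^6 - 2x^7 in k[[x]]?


[x^6] = sum a_i*b_j, i+j=6
  -7*1=-7
  2*-4=-8
  -8*-6=48
  -6*7=-42
Sum=-9


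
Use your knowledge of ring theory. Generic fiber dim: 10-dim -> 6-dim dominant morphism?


dim(fiber)=dim(X)-dim(Y)=10-6=4


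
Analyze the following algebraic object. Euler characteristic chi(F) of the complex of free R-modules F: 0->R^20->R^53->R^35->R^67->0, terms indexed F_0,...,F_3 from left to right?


chi = sum (-1)^i * rank:
(-1)^0*20=20
(-1)^1*53=-53
(-1)^2*35=35
(-1)^3*67=-67
chi=-65


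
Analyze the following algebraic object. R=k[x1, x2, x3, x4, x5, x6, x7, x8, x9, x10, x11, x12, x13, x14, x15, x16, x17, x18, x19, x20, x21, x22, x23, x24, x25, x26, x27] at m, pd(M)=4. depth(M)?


pd+depth=depth(R)=27
depth=27-4=23


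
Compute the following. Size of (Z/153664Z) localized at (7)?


7-primary part: 153664=7^4*64
Size=7^4=2401


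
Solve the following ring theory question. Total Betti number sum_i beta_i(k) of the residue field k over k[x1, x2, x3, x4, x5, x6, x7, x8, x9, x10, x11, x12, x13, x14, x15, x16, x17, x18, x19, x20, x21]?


Koszul resolution: beta_i(k)=C(n,i), n=21
sum_i C(21,i) = 2^21 = 2097152


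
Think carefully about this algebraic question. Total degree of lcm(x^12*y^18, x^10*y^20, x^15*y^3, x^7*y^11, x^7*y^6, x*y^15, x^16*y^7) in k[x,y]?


lcm = componentwise max:
x: max(12,10,15,7,7,1,16)=16
y: max(18,20,3,11,6,15,7)=20
Total=16+20=36


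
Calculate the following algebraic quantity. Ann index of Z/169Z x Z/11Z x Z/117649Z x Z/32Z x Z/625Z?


Exponent = lcm of the cyclic orders; pairwise coprime => product.
13^2*11^1*7^6*2^5*5^4=169*11*117649*32*625=4374189820000


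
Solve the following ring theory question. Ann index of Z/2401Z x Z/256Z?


Exponent = lcm of the cyclic orders; pairwise coprime => product.
7^4*2^8=2401*256=614656


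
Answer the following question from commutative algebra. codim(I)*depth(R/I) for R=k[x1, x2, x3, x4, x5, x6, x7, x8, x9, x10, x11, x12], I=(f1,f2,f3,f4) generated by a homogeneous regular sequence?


codim=4, depth=dim(R/I)=12-4=8
Product=4*8=32


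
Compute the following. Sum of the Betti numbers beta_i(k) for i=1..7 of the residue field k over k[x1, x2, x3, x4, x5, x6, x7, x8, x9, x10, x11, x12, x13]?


Koszul resolution: beta_i(k)=C(n,i), n=13
C(13,1)=13, C(13,2)=78, C(13,3)=286, C(13,4)=715, C(13,5)=1287, C(13,6)=1716, C(13,7)=1716
Sum=5811


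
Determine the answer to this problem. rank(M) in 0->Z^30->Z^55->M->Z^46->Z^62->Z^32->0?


Alt sum=0:
(-1)^0*30 + (-1)^1*55 + (-1)^2*? + (-1)^3*46 + (-1)^4*62 + (-1)^5*32=0
rank(M)=41


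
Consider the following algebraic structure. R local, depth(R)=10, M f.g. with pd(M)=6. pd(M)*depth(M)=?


pd+depth=10
depth=10-6=4
pd*depth=6*4=24


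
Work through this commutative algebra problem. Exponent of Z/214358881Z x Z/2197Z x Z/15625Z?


Exponent = lcm of the cyclic orders; pairwise coprime => product.
11^8*13^3*5^6=214358881*2197*15625=7358538461828125


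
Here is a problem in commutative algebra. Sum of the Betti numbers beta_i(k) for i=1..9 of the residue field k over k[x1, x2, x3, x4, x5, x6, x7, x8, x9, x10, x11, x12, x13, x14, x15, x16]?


Koszul resolution: beta_i(k)=C(n,i), n=16
C(16,1)=16, C(16,2)=120, C(16,3)=560, C(16,4)=1820, C(16,5)=4368, C(16,6)=8008, C(16,7)=11440, C(16,8)=12870, C(16,9)=11440
Sum=50642


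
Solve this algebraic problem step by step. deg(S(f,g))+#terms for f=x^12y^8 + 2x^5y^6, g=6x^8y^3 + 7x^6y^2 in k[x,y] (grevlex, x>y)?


LT(f)=x^12y^8, LT(g)=6x^8y^3
lcm(LM)=x^12y^8
S(f,g) (scaled by 6 to clear denominators) = 6*f - x^4y^5*g = -7x^10y^7 + 12x^5y^6
2 terms, deg 17.
17+2=19


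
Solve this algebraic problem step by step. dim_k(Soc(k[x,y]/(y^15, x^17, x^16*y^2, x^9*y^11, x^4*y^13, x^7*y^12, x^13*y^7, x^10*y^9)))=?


Socle = ann(m) = span of standard monomials u with x*u, y*u in I (staircase corners).
Minimal generators: x^17, x^16*y^2, x^13*y^7, x^10*y^9, x^9*y^11, x^7*y^12, x^4*y^13, y^15
Corners: x^3y^14, x^6y^12, x^8y^11, x^9y^10, x^12y^8, x^15y^6, x^16y
Socle dim=7


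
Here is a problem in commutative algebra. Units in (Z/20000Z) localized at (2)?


Local ring = Z/32Z.
phi(32) = 2^4*(2-1) = 16


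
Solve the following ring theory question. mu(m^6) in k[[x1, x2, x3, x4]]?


C(n+d-1,d)=C(9,6)=84


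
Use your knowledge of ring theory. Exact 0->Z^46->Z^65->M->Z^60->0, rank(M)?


Alt sum=0:
(-1)^0*46 + (-1)^1*65 + (-1)^2*? + (-1)^3*60=0
rank(M)=79


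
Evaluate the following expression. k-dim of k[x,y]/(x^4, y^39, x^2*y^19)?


k[x,y]/I, I = (x^4, y^39, x^2*y^19)
Rect: 4x39=156. Corner: (4-2)x(39-19)=40.
dim = 156-40 = 116


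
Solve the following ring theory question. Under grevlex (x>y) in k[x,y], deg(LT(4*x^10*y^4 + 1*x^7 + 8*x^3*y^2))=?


LT: 4*x^10*y^4
deg_x=10, deg_y=4
Total=10+4=14


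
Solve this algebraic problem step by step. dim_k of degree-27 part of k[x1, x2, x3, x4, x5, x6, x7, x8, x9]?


C(d+n-1,n-1)=C(35,8)=23535820


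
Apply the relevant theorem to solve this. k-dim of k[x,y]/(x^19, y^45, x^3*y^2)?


k[x,y]/I, I = (x^19, y^45, x^3*y^2)
Rect: 19x45=855. Corner: (19-3)x(45-2)=688.
dim = 855-688 = 167


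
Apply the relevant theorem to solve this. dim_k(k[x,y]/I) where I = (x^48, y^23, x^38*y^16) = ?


k[x,y]/I, I = (x^48, y^23, x^38*y^16)
Rect: 48x23=1104. Corner: (48-38)x(23-16)=70.
dim = 1104-70 = 1034


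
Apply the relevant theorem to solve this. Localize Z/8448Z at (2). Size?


2-primary part: 8448=2^8*33
Size=2^8=256


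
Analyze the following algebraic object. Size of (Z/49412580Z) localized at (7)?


7-primary part: 49412580=7^7*60
Size=7^7=823543


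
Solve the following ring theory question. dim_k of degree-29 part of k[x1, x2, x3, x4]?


C(d+n-1,n-1)=C(32,3)=4960


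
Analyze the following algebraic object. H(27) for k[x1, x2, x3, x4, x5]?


C(d+n-1,n-1)=C(31,4)=31465


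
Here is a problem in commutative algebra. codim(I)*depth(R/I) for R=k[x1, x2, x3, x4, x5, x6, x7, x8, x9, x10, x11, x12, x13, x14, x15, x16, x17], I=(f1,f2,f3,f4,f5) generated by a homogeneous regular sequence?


codim=5, depth=dim(R/I)=17-5=12
Product=5*12=60


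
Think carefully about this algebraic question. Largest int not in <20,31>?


gcd(20,31)=1 => F=ab-a-b=20*31-20-31=620-51=569


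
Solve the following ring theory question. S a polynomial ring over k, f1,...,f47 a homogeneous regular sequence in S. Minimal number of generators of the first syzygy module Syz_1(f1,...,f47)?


Regular sequence => Koszul complex is the minimal free resolution.
Syz_1 minimally generated by Koszul relations f_i*e_j - f_j*e_i (i<j): mu(Syz_1) = beta_2 = C(m,2) = m(m-1)/2
m=47
47*46/2 = 1081


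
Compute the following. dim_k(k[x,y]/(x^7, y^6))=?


Basis: x^i*y^j, i<7, j<6
7*6=42


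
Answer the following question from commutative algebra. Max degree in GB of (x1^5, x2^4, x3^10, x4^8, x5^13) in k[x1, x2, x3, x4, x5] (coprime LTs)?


Pure powers, coprime LTs => already GB.
Degrees: 5, 4, 10, 8, 13
Max=13


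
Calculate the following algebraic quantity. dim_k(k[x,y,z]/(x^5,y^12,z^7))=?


Basis: x^iy^jz^k, i<5,j<12,k<7
5*12*7=420


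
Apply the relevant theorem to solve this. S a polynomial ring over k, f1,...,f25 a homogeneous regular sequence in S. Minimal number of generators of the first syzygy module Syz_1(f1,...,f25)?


Regular sequence => Koszul complex is the minimal free resolution.
Syz_1 minimally generated by Koszul relations f_i*e_j - f_j*e_i (i<j): mu(Syz_1) = beta_2 = C(m,2) = m(m-1)/2
m=25
25*24/2 = 300


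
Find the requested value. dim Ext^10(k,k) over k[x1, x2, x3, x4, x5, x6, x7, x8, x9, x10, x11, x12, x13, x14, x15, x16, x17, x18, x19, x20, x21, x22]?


C(n,i)=C(22,10)=646646


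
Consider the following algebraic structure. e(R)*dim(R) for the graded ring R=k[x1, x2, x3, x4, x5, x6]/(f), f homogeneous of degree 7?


e(R)=deg(f)=7, dim(R)=6-1=5
e*dim=7*5=35


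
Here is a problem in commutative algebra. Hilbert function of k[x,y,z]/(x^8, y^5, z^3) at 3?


Need i<8, j<5, k<3 with i+j+k=3.
For each i, j ranges over max(0,3-i-2)..min(4,3-i):
  i=0: j in [1,3] -> 3
  i=1: j in [0,2] -> 3
  i=2: j in [0,1] -> 2
  i=3: j in [0,0] -> 1
H(3) = 3+3+2+1 = 9


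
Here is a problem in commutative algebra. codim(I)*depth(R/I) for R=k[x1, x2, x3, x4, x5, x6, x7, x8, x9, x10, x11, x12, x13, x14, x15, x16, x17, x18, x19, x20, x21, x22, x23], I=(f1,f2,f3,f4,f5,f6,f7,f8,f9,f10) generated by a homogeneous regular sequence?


codim=10, depth=dim(R/I)=23-10=13
Product=10*13=130


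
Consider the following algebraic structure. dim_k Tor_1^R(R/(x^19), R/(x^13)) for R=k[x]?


Tor_1(R/I,R/J)=(I cap J)/IJ=(x^19)/(x^32)
dim=32-19=min(19,13)=13


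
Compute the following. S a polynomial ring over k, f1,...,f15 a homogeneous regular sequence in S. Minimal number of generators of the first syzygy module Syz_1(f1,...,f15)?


Regular sequence => Koszul complex is the minimal free resolution.
Syz_1 minimally generated by Koszul relations f_i*e_j - f_j*e_i (i<j): mu(Syz_1) = beta_2 = C(m,2) = m(m-1)/2
m=15
15*14/2 = 105


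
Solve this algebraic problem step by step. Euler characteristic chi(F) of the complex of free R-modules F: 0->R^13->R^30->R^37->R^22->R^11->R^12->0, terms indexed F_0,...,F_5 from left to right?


chi = sum (-1)^i * rank:
(-1)^0*13=13
(-1)^1*30=-30
(-1)^2*37=37
(-1)^3*22=-22
(-1)^4*11=11
(-1)^5*12=-12
chi=-3


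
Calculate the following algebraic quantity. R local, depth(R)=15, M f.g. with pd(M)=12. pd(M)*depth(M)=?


pd+depth=15
depth=15-12=3
pd*depth=12*3=36


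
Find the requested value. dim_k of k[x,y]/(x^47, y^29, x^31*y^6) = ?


k[x,y]/I, I = (x^47, y^29, x^31*y^6)
Rect: 47x29=1363. Corner: (47-31)x(29-6)=368.
dim = 1363-368 = 995


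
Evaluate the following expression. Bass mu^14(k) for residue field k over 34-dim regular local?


C(n,i)=C(34,14)=1391975640


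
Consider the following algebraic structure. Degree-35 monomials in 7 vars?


C(d+n-1,n-1)=C(41,6)=4496388


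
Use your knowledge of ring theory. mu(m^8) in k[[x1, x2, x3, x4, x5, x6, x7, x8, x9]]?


C(n+d-1,d)=C(16,8)=12870


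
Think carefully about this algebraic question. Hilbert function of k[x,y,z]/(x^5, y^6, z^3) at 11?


Need i<5, j<6, k<3 with i+j+k=11.
For each i, j ranges over max(0,11-i-2)..min(5,11-i):
  i=0: j in [9,5] -> 0
  i=1: j in [8,5] -> 0
  i=2: j in [7,5] -> 0
  i=3: j in [6,5] -> 0
  i=4: j in [5,5] -> 1
H(11) = 0+0+0+0+1 = 1


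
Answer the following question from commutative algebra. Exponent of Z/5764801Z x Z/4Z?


Exponent = lcm of the cyclic orders; pairwise coprime => product.
7^8*2^2=5764801*4=23059204


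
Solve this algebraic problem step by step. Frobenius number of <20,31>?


gcd(20,31)=1 => F=ab-a-b=20*31-20-31=620-51=569


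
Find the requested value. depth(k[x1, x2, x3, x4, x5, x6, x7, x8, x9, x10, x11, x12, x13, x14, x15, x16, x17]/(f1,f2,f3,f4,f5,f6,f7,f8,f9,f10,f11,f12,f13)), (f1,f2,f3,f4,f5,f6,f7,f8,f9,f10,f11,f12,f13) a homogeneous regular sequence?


depth(R)=17
depth(R/I)=17-13=4


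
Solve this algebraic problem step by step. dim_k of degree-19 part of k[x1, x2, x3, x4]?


C(d+n-1,n-1)=C(22,3)=1540


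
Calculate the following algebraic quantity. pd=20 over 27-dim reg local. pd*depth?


pd+depth=27
depth=27-20=7
pd*depth=20*7=140


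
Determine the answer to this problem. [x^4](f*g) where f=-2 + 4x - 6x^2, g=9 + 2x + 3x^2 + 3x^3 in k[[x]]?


[x^4] = sum a_i*b_j, i+j=4
  4*3=12
  -6*3=-18
Sum=-6


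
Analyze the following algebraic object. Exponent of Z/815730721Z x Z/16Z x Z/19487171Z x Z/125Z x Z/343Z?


Exponent = lcm of the cyclic orders; pairwise coprime => product.
13^8*2^4*11^7*5^3*7^3=815730721*16*19487171*125*343=10904850858355079626000


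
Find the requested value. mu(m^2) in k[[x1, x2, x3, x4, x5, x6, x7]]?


C(n+d-1,d)=C(8,2)=28


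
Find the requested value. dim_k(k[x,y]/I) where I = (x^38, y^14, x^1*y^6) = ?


k[x,y]/I, I = (x^38, y^14, x^1*y^6)
Rect: 38x14=532. Corner: (38-1)x(14-6)=296.
dim = 532-296 = 236


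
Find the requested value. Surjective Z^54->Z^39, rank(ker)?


rank(ker) = 54-39 = 15


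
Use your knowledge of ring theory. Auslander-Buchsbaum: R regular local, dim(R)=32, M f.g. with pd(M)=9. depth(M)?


pd+depth=depth(R)=32
depth=32-9=23


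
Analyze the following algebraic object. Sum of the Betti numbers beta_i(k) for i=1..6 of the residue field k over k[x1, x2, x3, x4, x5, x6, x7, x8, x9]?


Koszul resolution: beta_i(k)=C(n,i), n=9
C(9,1)=9, C(9,2)=36, C(9,3)=84, C(9,4)=126, C(9,5)=126, C(9,6)=84
Sum=465


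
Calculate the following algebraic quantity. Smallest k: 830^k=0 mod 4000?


830^k mod 4000:
k=1: 830
k=2: 900
k=3: 3000
k=4: 2000
k=5: 0
First zero at k = 5


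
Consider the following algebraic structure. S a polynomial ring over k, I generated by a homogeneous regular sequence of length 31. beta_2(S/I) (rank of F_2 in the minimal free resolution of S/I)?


Regular sequence => Koszul complex is the minimal free resolution.
Syz_1 minimally generated by Koszul relations f_i*e_j - f_j*e_i (i<j): mu(Syz_1) = beta_2 = C(m,2) = m(m-1)/2
m=31
31*30/2 = 465


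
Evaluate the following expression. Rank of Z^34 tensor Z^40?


rank(M(x)N) = rank(M)*rank(N)
34*40 = 1360


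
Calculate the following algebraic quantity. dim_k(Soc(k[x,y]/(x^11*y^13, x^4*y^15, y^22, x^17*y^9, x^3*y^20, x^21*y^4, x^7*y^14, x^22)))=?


Socle = ann(m) = span of standard monomials u with x*u, y*u in I (staircase corners).
Minimal generators: x^22, x^21*y^4, x^17*y^9, x^11*y^13, x^7*y^14, x^4*y^15, x^3*y^20, y^22
Corners: x^2y^21, x^3y^19, x^6y^14, x^10y^13, x^16y^12, x^20y^8, x^21y^3
Socle dim=7


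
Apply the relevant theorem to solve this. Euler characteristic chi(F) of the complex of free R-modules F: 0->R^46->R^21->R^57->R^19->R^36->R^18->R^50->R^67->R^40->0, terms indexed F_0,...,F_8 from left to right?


chi = sum (-1)^i * rank:
(-1)^0*46=46
(-1)^1*21=-21
(-1)^2*57=57
(-1)^3*19=-19
(-1)^4*36=36
(-1)^5*18=-18
(-1)^6*50=50
(-1)^7*67=-67
(-1)^8*40=40
chi=104


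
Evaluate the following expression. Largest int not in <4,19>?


gcd(4,19)=1 => F=ab-a-b=4*19-4-19=76-23=53


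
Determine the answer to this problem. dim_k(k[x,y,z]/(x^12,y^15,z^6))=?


Basis: x^iy^jz^k, i<12,j<15,k<6
12*15*6=1080


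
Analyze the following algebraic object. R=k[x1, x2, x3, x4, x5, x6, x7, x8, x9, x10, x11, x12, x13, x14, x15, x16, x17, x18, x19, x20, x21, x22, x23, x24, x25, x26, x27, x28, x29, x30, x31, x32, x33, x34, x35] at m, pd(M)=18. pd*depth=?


pd+depth=35
depth=35-18=17
pd*depth=18*17=306


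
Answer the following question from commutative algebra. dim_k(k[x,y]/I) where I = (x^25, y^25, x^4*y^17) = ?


k[x,y]/I, I = (x^25, y^25, x^4*y^17)
Rect: 25x25=625. Corner: (25-4)x(25-17)=168.
dim = 625-168 = 457


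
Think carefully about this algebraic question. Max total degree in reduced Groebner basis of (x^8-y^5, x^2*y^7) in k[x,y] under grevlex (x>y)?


LT(f1)=x^8, LT(f2)=x^2y^7, lcm=x^8y^7
S(f1,f2) = y^7*f1 - x^6*f2 = -y^12
Reduced GB = {f1, f2, y^12}; degrees 8, 9, 12
Max = 12


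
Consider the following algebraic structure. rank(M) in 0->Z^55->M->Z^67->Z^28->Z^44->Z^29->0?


Alt sum=0:
(-1)^0*55 + (-1)^1*? + (-1)^2*67 + (-1)^3*28 + (-1)^4*44 + (-1)^5*29=0
rank(M)=109


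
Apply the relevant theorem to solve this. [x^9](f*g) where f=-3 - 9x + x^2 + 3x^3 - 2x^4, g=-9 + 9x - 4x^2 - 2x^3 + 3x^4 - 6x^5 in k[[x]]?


[x^9] = sum a_i*b_j, i+j=9
  -2*-6=12
Sum=12


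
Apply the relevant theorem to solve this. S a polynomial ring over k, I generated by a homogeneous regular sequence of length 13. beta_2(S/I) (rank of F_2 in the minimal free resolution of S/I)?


Regular sequence => Koszul complex is the minimal free resolution.
Syz_1 minimally generated by Koszul relations f_i*e_j - f_j*e_i (i<j): mu(Syz_1) = beta_2 = C(m,2) = m(m-1)/2
m=13
13*12/2 = 78


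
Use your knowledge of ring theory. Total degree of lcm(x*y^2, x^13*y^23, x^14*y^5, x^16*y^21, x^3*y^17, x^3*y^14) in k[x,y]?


lcm = componentwise max:
x: max(1,13,14,16,3,3)=16
y: max(2,23,5,21,17,14)=23
Total=16+23=39


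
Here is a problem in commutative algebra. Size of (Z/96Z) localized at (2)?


2-primary part: 96=2^5*3
Size=2^5=32


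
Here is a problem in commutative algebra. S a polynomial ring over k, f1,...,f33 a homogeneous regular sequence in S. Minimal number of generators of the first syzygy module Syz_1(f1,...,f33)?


Regular sequence => Koszul complex is the minimal free resolution.
Syz_1 minimally generated by Koszul relations f_i*e_j - f_j*e_i (i<j): mu(Syz_1) = beta_2 = C(m,2) = m(m-1)/2
m=33
33*32/2 = 528


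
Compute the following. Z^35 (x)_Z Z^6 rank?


rank(M(x)N) = rank(M)*rank(N)
35*6 = 210


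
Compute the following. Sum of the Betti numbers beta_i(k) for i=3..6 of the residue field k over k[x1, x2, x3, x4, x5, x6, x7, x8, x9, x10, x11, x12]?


Koszul resolution: beta_i(k)=C(n,i), n=12
C(12,3)=220, C(12,4)=495, C(12,5)=792, C(12,6)=924
Sum=2431


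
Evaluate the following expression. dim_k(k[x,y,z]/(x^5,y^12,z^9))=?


Basis: x^iy^jz^k, i<5,j<12,k<9
5*12*9=540


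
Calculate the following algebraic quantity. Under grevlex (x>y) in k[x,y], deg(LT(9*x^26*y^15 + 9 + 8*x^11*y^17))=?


LT: 9*x^26*y^15
deg_x=26, deg_y=15
Total=26+15=41


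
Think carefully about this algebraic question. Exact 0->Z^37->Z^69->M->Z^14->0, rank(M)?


Alt sum=0:
(-1)^0*37 + (-1)^1*69 + (-1)^2*? + (-1)^3*14=0
rank(M)=46


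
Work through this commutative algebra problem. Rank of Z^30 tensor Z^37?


rank(M(x)N) = rank(M)*rank(N)
30*37 = 1110


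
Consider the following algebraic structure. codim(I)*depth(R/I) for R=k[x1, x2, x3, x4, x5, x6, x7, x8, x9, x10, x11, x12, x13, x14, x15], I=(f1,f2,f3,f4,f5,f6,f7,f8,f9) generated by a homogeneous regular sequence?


codim=9, depth=dim(R/I)=15-9=6
Product=9*6=54


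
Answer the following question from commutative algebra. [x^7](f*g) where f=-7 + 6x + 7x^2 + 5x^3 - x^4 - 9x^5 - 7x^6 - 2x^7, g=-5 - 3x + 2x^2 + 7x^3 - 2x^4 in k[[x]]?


[x^7] = sum a_i*b_j, i+j=7
  5*-2=-10
  -1*7=-7
  -9*2=-18
  -7*-3=21
  -2*-5=10
Sum=-4


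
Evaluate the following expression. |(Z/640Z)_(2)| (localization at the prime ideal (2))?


2-primary part: 640=2^7*5
Size=2^7=128


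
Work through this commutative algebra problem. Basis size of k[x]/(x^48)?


Basis: 1,x,...,x^47
dim=48


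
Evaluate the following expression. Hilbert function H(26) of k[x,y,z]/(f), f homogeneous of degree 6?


C(28,2)-C(22,2)=378-231=147


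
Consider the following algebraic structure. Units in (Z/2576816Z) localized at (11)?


Local ring = Z/161051Z.
phi(161051) = 11^4*(11-1) = 146410


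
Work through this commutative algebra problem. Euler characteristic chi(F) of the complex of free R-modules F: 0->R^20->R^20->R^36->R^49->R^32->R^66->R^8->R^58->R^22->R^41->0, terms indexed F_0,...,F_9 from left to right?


chi = sum (-1)^i * rank:
(-1)^0*20=20
(-1)^1*20=-20
(-1)^2*36=36
(-1)^3*49=-49
(-1)^4*32=32
(-1)^5*66=-66
(-1)^6*8=8
(-1)^7*58=-58
(-1)^8*22=22
(-1)^9*41=-41
chi=-116


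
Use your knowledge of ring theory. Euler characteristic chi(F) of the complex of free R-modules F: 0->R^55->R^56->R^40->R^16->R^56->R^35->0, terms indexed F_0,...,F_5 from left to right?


chi = sum (-1)^i * rank:
(-1)^0*55=55
(-1)^1*56=-56
(-1)^2*40=40
(-1)^3*16=-16
(-1)^4*56=56
(-1)^5*35=-35
chi=44


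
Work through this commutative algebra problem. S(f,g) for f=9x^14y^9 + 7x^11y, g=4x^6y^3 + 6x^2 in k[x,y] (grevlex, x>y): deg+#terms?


LT(f)=9x^14y^9, LT(g)=4x^6y^3
lcm(LM)=x^14y^9
S(f,g) (scaled by 36 to clear denominators) = 4*f - 9x^8y^6*g = -54x^10y^6 + 28x^11y
2 terms, deg 16.
16+2=18


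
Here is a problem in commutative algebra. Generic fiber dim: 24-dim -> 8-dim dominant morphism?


dim(fiber)=dim(X)-dim(Y)=24-8=16


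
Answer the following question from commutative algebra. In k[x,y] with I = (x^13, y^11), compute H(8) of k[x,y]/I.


k[x,y], I = (x^13, y^11), d = 8
Need i < 13 and d-i < 11.
Range: 0 <= i <= 8.
H(8) = 9


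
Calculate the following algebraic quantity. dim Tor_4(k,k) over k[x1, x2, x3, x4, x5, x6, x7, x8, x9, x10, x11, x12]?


Koszul: C(n,i)=C(12,4)=495


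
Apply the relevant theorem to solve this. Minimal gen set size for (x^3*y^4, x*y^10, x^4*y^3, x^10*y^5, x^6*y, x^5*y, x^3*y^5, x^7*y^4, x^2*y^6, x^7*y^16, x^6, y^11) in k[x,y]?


Remove redundant (divisible by others).
x^7*y^16 redundant.
x^3*y^5 redundant.
x^10*y^5 redundant.
x^7*y^4 redundant.
x^6*y redundant.
Min: x^6, x^5*y, x^4*y^3, x^3*y^4, x^2*y^6, x*y^10, y^11
Count=7


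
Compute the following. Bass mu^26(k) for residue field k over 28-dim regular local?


C(n,i)=C(28,26)=378


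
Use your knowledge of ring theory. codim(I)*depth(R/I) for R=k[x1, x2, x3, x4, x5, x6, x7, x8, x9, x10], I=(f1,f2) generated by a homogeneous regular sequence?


codim=2, depth=dim(R/I)=10-2=8
Product=2*8=16


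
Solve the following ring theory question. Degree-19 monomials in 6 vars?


C(d+n-1,n-1)=C(24,5)=42504


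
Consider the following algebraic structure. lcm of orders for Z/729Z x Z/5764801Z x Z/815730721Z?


Exponent = lcm of the cyclic orders; pairwise coprime => product.
3^6*7^8*13^8=729*5764801*815730721=3428140926314458809


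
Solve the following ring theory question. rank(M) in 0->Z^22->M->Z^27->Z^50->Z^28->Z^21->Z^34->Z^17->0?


Alt sum=0:
(-1)^0*22 + (-1)^1*? + (-1)^2*27 + (-1)^3*50 + (-1)^4*28 + (-1)^5*21 + (-1)^6*34 + (-1)^7*17=0
rank(M)=23


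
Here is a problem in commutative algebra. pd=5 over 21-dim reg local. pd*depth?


pd+depth=21
depth=21-5=16
pd*depth=5*16=80


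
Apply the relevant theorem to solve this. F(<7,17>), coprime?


gcd(7,17)=1 => F=ab-a-b=7*17-7-17=119-24=95


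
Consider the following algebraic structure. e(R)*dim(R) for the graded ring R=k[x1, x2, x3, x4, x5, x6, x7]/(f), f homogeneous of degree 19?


e(R)=deg(f)=19, dim(R)=7-1=6
e*dim=19*6=114


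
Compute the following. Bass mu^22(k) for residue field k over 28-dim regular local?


C(n,i)=C(28,22)=376740


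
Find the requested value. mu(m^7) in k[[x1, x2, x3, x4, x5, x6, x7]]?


C(n+d-1,d)=C(13,7)=1716


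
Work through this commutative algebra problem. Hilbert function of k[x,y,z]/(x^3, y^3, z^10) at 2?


Need i<3, j<3, k<10 with i+j+k=2.
For each i, j ranges over max(0,2-i-9)..min(2,2-i):
  i=0: j in [0,2] -> 3
  i=1: j in [0,1] -> 2
  i=2: j in [0,0] -> 1
H(2) = 3+2+1 = 6


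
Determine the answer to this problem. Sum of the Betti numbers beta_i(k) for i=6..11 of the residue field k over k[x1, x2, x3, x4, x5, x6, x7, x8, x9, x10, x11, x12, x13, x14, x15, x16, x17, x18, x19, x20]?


Koszul resolution: beta_i(k)=C(n,i), n=20
C(20,6)=38760, C(20,7)=77520, C(20,8)=125970, C(20,9)=167960, C(20,10)=184756, C(20,11)=167960
Sum=762926


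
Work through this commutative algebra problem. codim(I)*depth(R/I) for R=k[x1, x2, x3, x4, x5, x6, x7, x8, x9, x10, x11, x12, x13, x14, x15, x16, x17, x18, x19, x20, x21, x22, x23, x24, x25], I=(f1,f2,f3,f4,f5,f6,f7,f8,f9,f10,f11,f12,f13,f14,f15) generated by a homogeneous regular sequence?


codim=15, depth=dim(R/I)=25-15=10
Product=15*10=150


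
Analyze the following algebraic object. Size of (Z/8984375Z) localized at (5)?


5-primary part: 8984375=5^8*23
Size=5^8=390625


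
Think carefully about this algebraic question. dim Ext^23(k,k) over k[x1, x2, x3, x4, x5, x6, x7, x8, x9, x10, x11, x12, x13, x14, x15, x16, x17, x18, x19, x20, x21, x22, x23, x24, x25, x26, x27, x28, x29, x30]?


C(n,i)=C(30,23)=2035800


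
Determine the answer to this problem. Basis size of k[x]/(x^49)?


Basis: 1,x,...,x^48
dim=49


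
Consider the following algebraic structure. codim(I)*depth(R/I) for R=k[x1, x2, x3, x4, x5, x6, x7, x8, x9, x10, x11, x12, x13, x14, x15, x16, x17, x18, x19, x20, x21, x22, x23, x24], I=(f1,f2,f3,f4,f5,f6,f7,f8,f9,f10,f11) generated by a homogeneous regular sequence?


codim=11, depth=dim(R/I)=24-11=13
Product=11*13=143


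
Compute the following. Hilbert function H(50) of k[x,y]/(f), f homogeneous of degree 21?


H(t)=d for t>=d-1.
d=21, t=50
H(50)=21


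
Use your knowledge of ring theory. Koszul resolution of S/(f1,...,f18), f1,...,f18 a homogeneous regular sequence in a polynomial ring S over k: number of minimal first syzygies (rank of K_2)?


Regular sequence => Koszul complex is the minimal free resolution.
Syz_1 minimally generated by Koszul relations f_i*e_j - f_j*e_i (i<j): mu(Syz_1) = beta_2 = C(m,2) = m(m-1)/2
m=18
18*17/2 = 153


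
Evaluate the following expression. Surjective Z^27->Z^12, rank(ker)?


rank(ker) = 27-12 = 15


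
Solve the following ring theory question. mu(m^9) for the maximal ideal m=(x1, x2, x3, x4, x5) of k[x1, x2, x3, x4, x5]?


Graded Nakayama: mu(m^d) = dim_k (m^d/m^(d+1)) = #degree-9 monomials in 5 vars
C(n+d-1,d)=C(13,9)=715


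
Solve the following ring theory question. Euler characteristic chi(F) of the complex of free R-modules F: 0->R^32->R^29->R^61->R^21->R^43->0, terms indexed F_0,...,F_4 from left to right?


chi = sum (-1)^i * rank:
(-1)^0*32=32
(-1)^1*29=-29
(-1)^2*61=61
(-1)^3*21=-21
(-1)^4*43=43
chi=86


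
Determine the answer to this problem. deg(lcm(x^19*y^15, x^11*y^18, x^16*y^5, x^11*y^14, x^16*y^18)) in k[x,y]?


lcm = componentwise max:
x: max(19,11,16,11,16)=19
y: max(15,18,5,14,18)=18
Total=19+18=37


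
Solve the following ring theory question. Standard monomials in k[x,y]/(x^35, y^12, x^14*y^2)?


k[x,y]/I, I = (x^35, y^12, x^14*y^2)
Rect: 35x12=420. Corner: (35-14)x(12-2)=210.
dim = 420-210 = 210


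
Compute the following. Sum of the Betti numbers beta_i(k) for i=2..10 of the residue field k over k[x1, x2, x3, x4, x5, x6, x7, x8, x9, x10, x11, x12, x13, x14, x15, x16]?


Koszul resolution: beta_i(k)=C(n,i), n=16
C(16,2)=120, C(16,3)=560, C(16,4)=1820, C(16,5)=4368, C(16,6)=8008, C(16,7)=11440, C(16,8)=12870, C(16,9)=11440, C(16,10)=8008
Sum=58634


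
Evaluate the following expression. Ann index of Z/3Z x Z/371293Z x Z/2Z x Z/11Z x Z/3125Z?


Exponent = lcm of the cyclic orders; pairwise coprime => product.
3^1*13^5*2^1*11^1*5^5=3*371293*2*11*3125=76579181250


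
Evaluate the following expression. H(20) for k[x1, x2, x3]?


C(d+n-1,n-1)=C(22,2)=231


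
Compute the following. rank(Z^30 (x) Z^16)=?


rank(M(x)N) = rank(M)*rank(N)
30*16 = 480


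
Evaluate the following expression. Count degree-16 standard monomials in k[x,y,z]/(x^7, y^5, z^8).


Need i<7, j<5, k<8 with i+j+k=16.
For each i, j ranges over max(0,16-i-7)..min(4,16-i):
  i=0: j in [9,4] -> 0
  i=1: j in [8,4] -> 0
  i=2: j in [7,4] -> 0
  i=3: j in [6,4] -> 0
  i=4: j in [5,4] -> 0
  i=5: j in [4,4] -> 1
  i=6: j in [3,4] -> 2
H(16) = 0+0+0+0+0+1+2 = 3


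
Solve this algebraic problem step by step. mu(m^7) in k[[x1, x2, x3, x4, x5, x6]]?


C(n+d-1,d)=C(12,7)=792


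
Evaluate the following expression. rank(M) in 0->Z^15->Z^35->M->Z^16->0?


Alt sum=0:
(-1)^0*15 + (-1)^1*35 + (-1)^2*? + (-1)^3*16=0
rank(M)=36


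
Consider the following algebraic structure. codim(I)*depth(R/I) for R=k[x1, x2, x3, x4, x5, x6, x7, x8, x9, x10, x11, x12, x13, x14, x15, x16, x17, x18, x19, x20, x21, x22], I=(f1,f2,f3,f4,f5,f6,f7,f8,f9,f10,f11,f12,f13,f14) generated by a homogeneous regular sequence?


codim=14, depth=dim(R/I)=22-14=8
Product=14*8=112


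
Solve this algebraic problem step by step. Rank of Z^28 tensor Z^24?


rank(M(x)N) = rank(M)*rank(N)
28*24 = 672


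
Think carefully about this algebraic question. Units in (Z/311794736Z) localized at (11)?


Local ring = Z/19487171Z.
phi(19487171) = 11^6*(11-1) = 17715610


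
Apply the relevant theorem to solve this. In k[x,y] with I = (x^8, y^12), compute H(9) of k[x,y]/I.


k[x,y], I = (x^8, y^12), d = 9
Need i < 8 and d-i < 12.
Range: 0 <= i <= 7.
H(9) = 8


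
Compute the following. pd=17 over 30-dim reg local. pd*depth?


pd+depth=30
depth=30-17=13
pd*depth=17*13=221


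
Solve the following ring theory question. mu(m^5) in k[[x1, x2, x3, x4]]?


C(n+d-1,d)=C(8,5)=56


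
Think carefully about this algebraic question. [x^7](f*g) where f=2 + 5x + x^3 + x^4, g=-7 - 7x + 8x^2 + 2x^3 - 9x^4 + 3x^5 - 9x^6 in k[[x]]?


[x^7] = sum a_i*b_j, i+j=7
  5*-9=-45
  1*-9=-9
  1*2=2
Sum=-52
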